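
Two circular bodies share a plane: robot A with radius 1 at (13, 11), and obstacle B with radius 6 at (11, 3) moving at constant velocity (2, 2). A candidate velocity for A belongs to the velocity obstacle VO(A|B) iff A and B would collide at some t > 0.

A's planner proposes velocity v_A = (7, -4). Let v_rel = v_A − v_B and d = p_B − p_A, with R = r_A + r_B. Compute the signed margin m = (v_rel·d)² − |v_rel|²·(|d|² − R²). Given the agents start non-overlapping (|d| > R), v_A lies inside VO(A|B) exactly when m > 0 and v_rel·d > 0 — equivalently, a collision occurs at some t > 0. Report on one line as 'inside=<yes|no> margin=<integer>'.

d = (-2, -8),  |d|² = 68;  R = 1+6 = 7,  c = 68−7² = 19
v_rel = (5, -6),  |v_rel|² = 61;  v_rel·d = (5)·(-2) + (-6)·(-8) = 38
61·t² − 76·t + 19 = 0  ⇒  m = 38² − 61·19 = 285
m = 285 > 0,  v_rel·d = 38 > 0  ⇒  inside

inside=yes margin=285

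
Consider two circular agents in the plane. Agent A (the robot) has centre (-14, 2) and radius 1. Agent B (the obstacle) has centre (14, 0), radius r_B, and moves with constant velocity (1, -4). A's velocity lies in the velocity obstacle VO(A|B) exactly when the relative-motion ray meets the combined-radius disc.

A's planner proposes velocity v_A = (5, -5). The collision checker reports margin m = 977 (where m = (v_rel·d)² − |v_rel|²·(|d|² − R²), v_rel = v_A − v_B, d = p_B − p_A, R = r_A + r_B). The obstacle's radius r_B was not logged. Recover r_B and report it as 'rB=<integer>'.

m = 977
d = (28, -2);  v_rel = (4, -1),  |v_rel|² = 17
v_rel×d = (4)·(-2) − (-1)·(28) = 20
since m = R²·17 − 20²:  R² = (400 + 977) / 17 = 81
R = √81 = 9  ⇒  r_B = 9 − 1 = 8

rB=8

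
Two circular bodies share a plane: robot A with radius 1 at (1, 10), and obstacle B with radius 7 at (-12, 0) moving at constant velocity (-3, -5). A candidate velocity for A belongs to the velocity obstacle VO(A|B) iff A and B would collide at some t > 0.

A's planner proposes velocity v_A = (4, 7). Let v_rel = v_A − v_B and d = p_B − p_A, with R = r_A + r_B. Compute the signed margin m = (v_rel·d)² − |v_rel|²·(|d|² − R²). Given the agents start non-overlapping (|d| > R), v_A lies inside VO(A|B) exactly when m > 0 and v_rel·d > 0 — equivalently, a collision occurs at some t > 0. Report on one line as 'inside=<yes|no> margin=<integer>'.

d = (-13, -10),  |d|² = 269;  R = 1+7 = 8,  c = 269−8² = 205
v_rel = (7, 12),  |v_rel|² = 193;  v_rel·d = (7)·(-13) + (12)·(-10) = -211
193·t² + 422·t + 205 = 0  ⇒  m = (-211)² − 193·205 = 4956
m = 4956 > 0,  v_rel·d = -211 < 0  ⇒  outside

inside=no margin=4956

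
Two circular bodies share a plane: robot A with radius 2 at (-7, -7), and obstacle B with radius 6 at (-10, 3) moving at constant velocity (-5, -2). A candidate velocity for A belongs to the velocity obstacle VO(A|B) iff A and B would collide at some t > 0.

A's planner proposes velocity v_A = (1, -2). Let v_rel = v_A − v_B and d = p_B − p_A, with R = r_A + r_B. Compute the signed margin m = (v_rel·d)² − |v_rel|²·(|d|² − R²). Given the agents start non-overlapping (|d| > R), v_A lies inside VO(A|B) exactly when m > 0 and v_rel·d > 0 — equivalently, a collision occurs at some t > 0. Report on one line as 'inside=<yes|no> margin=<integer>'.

d = (-3, 10),  |d|² = 109;  R = 2+6 = 8,  c = 109−8² = 45
v_rel = (6, 0),  |v_rel|² = 36;  v_rel·d = (6)·(-3) + (0)·(10) = -18
36·t² + 36·t + 45 = 0  ⇒  m = (-18)² − 36·45 = -1296
m = -1296 < 0,  v_rel·d = -18 < 0  ⇒  outside

inside=no margin=-1296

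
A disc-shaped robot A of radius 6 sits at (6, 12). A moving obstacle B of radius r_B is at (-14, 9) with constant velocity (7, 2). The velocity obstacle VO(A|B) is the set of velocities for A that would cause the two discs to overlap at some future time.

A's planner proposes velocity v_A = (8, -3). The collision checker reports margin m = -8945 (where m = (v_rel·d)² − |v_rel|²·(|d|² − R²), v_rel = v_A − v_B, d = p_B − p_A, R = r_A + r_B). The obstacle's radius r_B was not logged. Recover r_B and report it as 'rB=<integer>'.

m = -8945
d = (-20, -3);  v_rel = (1, -5),  |v_rel|² = 26
v_rel×d = (1)·(-3) − (-5)·(-20) = -103
since m = R²·26 − (-103)²:  R² = (10609 + -8945) / 26 = 64
R = √64 = 8  ⇒  r_B = 8 − 6 = 2

rB=2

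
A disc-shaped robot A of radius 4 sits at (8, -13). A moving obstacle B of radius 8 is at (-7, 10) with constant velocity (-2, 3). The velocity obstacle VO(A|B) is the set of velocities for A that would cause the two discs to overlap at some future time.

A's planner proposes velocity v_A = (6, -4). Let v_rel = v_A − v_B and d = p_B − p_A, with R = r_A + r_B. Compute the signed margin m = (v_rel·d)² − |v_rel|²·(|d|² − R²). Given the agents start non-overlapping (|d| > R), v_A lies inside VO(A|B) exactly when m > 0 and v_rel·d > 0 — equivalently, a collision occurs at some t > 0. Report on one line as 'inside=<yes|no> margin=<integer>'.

d = (-15, 23),  |d|² = 754;  R = 4+8 = 12,  c = 754−12² = 610
v_rel = (8, -7),  |v_rel|² = 113;  v_rel·d = (8)·(-15) + (-7)·(23) = -281
113·t² + 562·t + 610 = 0  ⇒  m = (-281)² − 113·610 = 10031
m = 10031 > 0,  v_rel·d = -281 < 0  ⇒  outside

inside=no margin=10031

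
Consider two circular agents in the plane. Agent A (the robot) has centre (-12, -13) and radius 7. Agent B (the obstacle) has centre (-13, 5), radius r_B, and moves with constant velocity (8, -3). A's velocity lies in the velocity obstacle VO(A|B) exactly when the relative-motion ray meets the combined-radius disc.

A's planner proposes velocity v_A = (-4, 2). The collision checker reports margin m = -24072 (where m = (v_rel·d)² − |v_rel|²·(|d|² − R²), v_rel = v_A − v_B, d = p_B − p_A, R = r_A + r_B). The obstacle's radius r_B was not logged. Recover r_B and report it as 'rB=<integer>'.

m = -24072
d = (-1, 18);  v_rel = (-12, 5),  |v_rel|² = 169
v_rel×d = (-12)·(18) − (5)·(-1) = -211
since m = R²·169 − (-211)²:  R² = (44521 + -24072) / 169 = 121
R = √121 = 11  ⇒  r_B = 11 − 7 = 4

rB=4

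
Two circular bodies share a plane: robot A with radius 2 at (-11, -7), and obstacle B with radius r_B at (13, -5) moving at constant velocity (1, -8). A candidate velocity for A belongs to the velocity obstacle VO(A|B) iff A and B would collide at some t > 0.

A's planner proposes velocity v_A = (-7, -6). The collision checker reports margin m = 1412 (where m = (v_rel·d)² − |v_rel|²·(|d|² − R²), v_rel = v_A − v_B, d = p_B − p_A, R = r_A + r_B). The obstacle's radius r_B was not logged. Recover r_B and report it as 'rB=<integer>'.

m = 1412
d = (24, 2);  v_rel = (-8, 2),  |v_rel|² = 68
v_rel×d = (-8)·(2) − (2)·(24) = -64
since m = R²·68 − (-64)²:  R² = (4096 + 1412) / 68 = 81
R = √81 = 9  ⇒  r_B = 9 − 2 = 7

rB=7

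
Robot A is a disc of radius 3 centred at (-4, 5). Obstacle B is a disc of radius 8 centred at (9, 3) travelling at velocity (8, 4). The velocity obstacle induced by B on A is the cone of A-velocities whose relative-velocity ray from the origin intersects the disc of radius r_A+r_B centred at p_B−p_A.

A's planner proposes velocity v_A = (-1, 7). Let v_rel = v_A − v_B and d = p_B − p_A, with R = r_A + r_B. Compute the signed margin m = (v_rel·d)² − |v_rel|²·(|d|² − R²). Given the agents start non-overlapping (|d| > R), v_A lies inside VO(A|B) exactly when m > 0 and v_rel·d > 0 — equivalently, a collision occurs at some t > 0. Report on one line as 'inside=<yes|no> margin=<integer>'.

d = (13, -2),  |d|² = 173;  R = 3+8 = 11,  c = 173−11² = 52
v_rel = (-9, 3),  |v_rel|² = 90;  v_rel·d = (-9)·(13) + (3)·(-2) = -123
90·t² + 246·t + 52 = 0  ⇒  m = (-123)² − 90·52 = 10449
m = 10449 > 0,  v_rel·d = -123 < 0  ⇒  outside

inside=no margin=10449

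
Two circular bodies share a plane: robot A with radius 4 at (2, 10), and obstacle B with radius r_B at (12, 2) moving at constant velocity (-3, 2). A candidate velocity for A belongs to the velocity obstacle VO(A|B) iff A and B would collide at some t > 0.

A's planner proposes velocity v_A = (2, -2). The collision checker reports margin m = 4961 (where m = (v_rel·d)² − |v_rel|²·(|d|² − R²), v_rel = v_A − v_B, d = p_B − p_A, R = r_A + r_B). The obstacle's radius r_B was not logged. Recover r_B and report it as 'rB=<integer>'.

m = 4961
d = (10, -8);  v_rel = (5, -4),  |v_rel|² = 41
v_rel×d = (5)·(-8) − (-4)·(10) = 0
since m = R²·41 − 0²:  R² = (0 + 4961) / 41 = 121
R = √121 = 11  ⇒  r_B = 11 − 4 = 7

rB=7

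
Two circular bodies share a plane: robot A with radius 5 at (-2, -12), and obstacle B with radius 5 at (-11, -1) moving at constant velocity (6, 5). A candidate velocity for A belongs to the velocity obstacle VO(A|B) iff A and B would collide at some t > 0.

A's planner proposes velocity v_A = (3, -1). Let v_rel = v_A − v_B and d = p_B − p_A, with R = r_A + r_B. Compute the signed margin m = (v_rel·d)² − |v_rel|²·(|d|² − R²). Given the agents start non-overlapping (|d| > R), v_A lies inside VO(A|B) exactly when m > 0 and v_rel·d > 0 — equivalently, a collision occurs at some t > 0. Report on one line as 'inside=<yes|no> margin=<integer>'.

d = (-9, 11),  |d|² = 202;  R = 5+5 = 10,  c = 202−10² = 102
v_rel = (-3, -6),  |v_rel|² = 45;  v_rel·d = (-3)·(-9) + (-6)·(11) = -39
45·t² + 78·t + 102 = 0  ⇒  m = (-39)² − 45·102 = -3069
m = -3069 < 0,  v_rel·d = -39 < 0  ⇒  outside

inside=no margin=-3069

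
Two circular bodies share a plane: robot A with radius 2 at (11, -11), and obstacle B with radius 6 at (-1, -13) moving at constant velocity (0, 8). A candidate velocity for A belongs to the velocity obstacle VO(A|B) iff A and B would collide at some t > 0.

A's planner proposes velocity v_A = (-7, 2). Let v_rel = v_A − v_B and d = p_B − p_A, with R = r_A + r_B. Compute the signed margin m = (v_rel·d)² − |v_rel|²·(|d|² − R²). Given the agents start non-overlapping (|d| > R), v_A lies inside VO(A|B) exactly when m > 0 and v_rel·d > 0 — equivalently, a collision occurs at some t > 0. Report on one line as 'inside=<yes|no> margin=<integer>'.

d = (-12, -2),  |d|² = 148;  R = 2+6 = 8,  c = 148−8² = 84
v_rel = (-7, -6),  |v_rel|² = 85;  v_rel·d = (-7)·(-12) + (-6)·(-2) = 96
85·t² − 192·t + 84 = 0  ⇒  m = 96² − 85·84 = 2076
m = 2076 > 0,  v_rel·d = 96 > 0  ⇒  inside

inside=yes margin=2076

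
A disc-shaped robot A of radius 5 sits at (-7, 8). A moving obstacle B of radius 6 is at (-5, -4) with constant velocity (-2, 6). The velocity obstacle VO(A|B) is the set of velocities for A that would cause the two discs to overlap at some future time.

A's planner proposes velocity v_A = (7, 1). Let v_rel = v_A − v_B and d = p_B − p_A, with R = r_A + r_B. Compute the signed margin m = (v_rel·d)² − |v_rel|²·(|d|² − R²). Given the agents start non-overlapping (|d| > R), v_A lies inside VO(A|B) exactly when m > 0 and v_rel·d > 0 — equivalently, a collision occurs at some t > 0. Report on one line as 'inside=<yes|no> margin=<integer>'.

d = (2, -12),  |d|² = 148;  R = 5+6 = 11,  c = 148−11² = 27
v_rel = (9, -5),  |v_rel|² = 106;  v_rel·d = (9)·(2) + (-5)·(-12) = 78
106·t² − 156·t + 27 = 0  ⇒  m = 78² − 106·27 = 3222
m = 3222 > 0,  v_rel·d = 78 > 0  ⇒  inside

inside=yes margin=3222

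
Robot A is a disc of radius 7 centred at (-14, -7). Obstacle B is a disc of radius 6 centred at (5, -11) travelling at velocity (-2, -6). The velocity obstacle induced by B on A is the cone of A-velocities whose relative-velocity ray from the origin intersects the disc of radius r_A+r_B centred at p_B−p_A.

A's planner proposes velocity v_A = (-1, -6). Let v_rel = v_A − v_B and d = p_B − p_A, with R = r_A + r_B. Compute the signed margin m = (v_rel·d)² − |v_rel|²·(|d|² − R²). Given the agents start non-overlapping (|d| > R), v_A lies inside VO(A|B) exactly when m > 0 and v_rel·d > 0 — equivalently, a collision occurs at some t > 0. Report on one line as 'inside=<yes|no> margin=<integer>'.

d = (19, -4),  |d|² = 377;  R = 7+6 = 13,  c = 377−13² = 208
v_rel = (1, 0),  |v_rel|² = 1;  v_rel·d = (1)·(19) + (0)·(-4) = 19
1·t² − 38·t + 208 = 0  ⇒  m = 19² − 1·208 = 153
m = 153 > 0,  v_rel·d = 19 > 0  ⇒  inside

inside=yes margin=153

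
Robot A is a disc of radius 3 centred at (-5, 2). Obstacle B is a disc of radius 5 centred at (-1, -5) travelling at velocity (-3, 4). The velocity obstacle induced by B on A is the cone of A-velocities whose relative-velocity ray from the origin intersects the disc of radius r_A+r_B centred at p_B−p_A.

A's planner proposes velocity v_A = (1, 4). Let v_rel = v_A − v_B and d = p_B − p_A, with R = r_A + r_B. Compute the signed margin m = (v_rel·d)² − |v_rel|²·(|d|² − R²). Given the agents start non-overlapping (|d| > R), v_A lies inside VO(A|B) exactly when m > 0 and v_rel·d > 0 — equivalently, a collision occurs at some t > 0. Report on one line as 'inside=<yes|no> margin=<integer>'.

d = (4, -7),  |d|² = 65;  R = 3+5 = 8,  c = 65−8² = 1
v_rel = (4, 0),  |v_rel|² = 16;  v_rel·d = (4)·(4) + (0)·(-7) = 16
16·t² − 32·t + 1 = 0  ⇒  m = 16² − 16·1 = 240
m = 240 > 0,  v_rel·d = 16 > 0  ⇒  inside

inside=yes margin=240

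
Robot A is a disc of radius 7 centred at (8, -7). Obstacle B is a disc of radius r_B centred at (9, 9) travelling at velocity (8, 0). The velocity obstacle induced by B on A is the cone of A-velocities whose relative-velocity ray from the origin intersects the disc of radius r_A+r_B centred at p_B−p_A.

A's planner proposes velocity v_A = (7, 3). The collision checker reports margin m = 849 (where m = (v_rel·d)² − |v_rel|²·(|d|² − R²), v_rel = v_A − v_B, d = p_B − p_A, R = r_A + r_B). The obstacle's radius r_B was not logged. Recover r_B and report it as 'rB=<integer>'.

m = 849
d = (1, 16);  v_rel = (-1, 3),  |v_rel|² = 10
v_rel×d = (-1)·(16) − (3)·(1) = -19
since m = R²·10 − (-19)²:  R² = (361 + 849) / 10 = 121
R = √121 = 11  ⇒  r_B = 11 − 7 = 4

rB=4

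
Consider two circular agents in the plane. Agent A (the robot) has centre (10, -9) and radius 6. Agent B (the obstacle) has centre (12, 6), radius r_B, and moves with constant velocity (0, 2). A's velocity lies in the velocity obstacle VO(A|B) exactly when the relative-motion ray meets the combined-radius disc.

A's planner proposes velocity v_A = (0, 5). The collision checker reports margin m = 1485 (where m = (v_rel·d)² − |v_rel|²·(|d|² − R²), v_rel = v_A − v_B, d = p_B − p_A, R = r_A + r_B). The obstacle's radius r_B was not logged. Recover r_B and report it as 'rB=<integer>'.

m = 1485
d = (2, 15);  v_rel = (0, 3),  |v_rel|² = 9
v_rel×d = (0)·(15) − (3)·(2) = -6
since m = R²·9 − (-6)²:  R² = (36 + 1485) / 9 = 169
R = √169 = 13  ⇒  r_B = 13 − 6 = 7

rB=7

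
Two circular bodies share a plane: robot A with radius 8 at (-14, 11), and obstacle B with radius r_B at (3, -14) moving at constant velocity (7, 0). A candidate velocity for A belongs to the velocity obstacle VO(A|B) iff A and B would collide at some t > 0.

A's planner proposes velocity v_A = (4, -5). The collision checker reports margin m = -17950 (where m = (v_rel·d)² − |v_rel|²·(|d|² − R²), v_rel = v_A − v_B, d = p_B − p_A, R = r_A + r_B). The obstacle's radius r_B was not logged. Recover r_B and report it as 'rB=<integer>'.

m = -17950
d = (17, -25);  v_rel = (-3, -5),  |v_rel|² = 34
v_rel×d = (-3)·(-25) − (-5)·(17) = 160
since m = R²·34 − 160²:  R² = (25600 + -17950) / 34 = 225
R = √225 = 15  ⇒  r_B = 15 − 8 = 7

rB=7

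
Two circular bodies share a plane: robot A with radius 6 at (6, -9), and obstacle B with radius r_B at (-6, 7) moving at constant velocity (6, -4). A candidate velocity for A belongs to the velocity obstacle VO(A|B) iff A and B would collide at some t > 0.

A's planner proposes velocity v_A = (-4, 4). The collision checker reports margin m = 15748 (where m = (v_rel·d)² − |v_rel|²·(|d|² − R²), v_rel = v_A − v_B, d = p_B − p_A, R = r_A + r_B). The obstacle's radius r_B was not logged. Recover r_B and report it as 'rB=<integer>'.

m = 15748
d = (-12, 16);  v_rel = (-10, 8),  |v_rel|² = 164
v_rel×d = (-10)·(16) − (8)·(-12) = -64
since m = R²·164 − (-64)²:  R² = (4096 + 15748) / 164 = 121
R = √121 = 11  ⇒  r_B = 11 − 6 = 5

rB=5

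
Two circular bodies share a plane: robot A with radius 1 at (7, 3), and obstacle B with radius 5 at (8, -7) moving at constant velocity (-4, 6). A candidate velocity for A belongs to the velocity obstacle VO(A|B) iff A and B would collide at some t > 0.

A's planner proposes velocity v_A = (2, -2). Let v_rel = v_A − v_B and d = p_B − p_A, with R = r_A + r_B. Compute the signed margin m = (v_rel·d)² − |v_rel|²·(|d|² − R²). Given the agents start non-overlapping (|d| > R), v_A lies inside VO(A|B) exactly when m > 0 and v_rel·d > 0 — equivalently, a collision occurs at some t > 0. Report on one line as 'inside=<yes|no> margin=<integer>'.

d = (1, -10),  |d|² = 101;  R = 1+5 = 6,  c = 101−6² = 65
v_rel = (6, -8),  |v_rel|² = 100;  v_rel·d = (6)·(1) + (-8)·(-10) = 86
100·t² − 172·t + 65 = 0  ⇒  m = 86² − 100·65 = 896
m = 896 > 0,  v_rel·d = 86 > 0  ⇒  inside

inside=yes margin=896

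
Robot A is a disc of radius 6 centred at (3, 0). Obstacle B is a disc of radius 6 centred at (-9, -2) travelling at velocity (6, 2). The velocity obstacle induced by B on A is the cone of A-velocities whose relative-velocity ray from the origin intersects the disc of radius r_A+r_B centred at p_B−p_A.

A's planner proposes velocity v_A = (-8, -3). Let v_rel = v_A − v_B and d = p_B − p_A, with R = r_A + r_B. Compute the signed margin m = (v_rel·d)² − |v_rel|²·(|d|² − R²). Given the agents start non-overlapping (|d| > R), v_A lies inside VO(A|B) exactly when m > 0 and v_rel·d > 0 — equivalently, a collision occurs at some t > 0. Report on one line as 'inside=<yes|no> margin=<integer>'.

d = (-12, -2),  |d|² = 148;  R = 6+6 = 12,  c = 148−12² = 4
v_rel = (-14, -5),  |v_rel|² = 221;  v_rel·d = (-14)·(-12) + (-5)·(-2) = 178
221·t² − 356·t + 4 = 0  ⇒  m = 178² − 221·4 = 30800
m = 30800 > 0,  v_rel·d = 178 > 0  ⇒  inside

inside=yes margin=30800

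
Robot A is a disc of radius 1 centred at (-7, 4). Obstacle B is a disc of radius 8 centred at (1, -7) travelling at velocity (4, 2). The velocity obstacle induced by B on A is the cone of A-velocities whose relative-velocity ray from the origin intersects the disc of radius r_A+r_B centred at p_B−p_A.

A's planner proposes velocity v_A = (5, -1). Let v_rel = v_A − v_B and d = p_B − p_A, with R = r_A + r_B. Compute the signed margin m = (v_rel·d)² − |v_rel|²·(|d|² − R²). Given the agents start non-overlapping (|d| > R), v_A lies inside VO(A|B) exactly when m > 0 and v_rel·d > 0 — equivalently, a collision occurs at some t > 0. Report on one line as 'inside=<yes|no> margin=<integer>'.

d = (8, -11),  |d|² = 185;  R = 1+8 = 9,  c = 185−9² = 104
v_rel = (1, -3),  |v_rel|² = 10;  v_rel·d = (1)·(8) + (-3)·(-11) = 41
10·t² − 82·t + 104 = 0  ⇒  m = 41² − 10·104 = 641
m = 641 > 0,  v_rel·d = 41 > 0  ⇒  inside

inside=yes margin=641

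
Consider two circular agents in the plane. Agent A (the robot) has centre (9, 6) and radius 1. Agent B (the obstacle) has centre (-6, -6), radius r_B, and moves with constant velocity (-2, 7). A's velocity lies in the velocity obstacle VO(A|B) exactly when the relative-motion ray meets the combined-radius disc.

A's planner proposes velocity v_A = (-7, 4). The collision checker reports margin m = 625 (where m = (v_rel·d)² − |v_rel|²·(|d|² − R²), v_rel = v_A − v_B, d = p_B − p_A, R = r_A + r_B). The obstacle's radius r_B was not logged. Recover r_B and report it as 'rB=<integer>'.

m = 625
d = (-15, -12);  v_rel = (-5, -3),  |v_rel|² = 34
v_rel×d = (-5)·(-12) − (-3)·(-15) = 15
since m = R²·34 − 15²:  R² = (225 + 625) / 34 = 25
R = √25 = 5  ⇒  r_B = 5 − 1 = 4

rB=4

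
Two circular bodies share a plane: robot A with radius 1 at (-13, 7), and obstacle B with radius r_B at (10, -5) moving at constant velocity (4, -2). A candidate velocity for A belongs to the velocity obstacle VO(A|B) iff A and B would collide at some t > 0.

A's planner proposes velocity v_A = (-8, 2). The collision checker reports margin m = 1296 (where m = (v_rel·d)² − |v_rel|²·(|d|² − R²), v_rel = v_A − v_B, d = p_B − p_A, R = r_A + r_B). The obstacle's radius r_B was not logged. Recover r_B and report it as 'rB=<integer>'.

m = 1296
d = (23, -12);  v_rel = (-12, 4),  |v_rel|² = 160
v_rel×d = (-12)·(-12) − (4)·(23) = 52
since m = R²·160 − 52²:  R² = (2704 + 1296) / 160 = 25
R = √25 = 5  ⇒  r_B = 5 − 1 = 4

rB=4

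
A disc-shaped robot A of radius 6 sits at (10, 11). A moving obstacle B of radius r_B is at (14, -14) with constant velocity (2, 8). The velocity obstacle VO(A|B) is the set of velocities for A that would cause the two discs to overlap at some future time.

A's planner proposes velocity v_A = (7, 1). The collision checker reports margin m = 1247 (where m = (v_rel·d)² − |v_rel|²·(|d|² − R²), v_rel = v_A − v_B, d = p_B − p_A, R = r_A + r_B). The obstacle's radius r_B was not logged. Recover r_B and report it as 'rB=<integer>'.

m = 1247
d = (4, -25);  v_rel = (5, -7),  |v_rel|² = 74
v_rel×d = (5)·(-25) − (-7)·(4) = -97
since m = R²·74 − (-97)²:  R² = (9409 + 1247) / 74 = 144
R = √144 = 12  ⇒  r_B = 12 − 6 = 6

rB=6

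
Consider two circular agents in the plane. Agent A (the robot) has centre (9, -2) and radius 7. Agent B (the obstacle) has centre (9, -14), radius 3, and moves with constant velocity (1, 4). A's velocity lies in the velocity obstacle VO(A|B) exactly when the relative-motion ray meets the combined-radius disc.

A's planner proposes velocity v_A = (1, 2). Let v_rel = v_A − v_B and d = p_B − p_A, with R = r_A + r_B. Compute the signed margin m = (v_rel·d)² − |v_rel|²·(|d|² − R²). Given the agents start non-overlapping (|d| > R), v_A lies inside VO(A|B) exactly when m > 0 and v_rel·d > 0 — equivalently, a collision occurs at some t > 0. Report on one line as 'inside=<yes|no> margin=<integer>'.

d = (0, -12),  |d|² = 144;  R = 7+3 = 10,  c = 144−10² = 44
v_rel = (0, -2),  |v_rel|² = 4;  v_rel·d = (0)·(0) + (-2)·(-12) = 24
4·t² − 48·t + 44 = 0  ⇒  m = 24² − 4·44 = 400
m = 400 > 0,  v_rel·d = 24 > 0  ⇒  inside

inside=yes margin=400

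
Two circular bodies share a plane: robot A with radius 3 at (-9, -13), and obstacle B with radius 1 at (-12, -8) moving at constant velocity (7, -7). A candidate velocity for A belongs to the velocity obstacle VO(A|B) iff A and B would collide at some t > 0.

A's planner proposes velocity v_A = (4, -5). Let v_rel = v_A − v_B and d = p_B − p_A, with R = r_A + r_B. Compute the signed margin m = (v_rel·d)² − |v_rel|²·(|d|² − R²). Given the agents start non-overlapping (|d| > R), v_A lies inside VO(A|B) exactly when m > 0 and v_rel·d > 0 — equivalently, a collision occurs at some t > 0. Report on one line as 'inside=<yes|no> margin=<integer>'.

d = (-3, 5),  |d|² = 34;  R = 3+1 = 4,  c = 34−4² = 18
v_rel = (-3, 2),  |v_rel|² = 13;  v_rel·d = (-3)·(-3) + (2)·(5) = 19
13·t² − 38·t + 18 = 0  ⇒  m = 19² − 13·18 = 127
m = 127 > 0,  v_rel·d = 19 > 0  ⇒  inside

inside=yes margin=127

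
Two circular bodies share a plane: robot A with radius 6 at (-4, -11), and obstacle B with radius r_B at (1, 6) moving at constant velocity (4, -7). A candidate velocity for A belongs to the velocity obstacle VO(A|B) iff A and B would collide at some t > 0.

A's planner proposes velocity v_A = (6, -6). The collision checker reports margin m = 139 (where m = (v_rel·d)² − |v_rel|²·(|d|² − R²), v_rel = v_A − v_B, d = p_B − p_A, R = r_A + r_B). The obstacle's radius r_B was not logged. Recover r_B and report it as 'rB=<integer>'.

m = 139
d = (5, 17);  v_rel = (2, 1),  |v_rel|² = 5
v_rel×d = (2)·(17) − (1)·(5) = 29
since m = R²·5 − 29²:  R² = (841 + 139) / 5 = 196
R = √196 = 14  ⇒  r_B = 14 − 6 = 8

rB=8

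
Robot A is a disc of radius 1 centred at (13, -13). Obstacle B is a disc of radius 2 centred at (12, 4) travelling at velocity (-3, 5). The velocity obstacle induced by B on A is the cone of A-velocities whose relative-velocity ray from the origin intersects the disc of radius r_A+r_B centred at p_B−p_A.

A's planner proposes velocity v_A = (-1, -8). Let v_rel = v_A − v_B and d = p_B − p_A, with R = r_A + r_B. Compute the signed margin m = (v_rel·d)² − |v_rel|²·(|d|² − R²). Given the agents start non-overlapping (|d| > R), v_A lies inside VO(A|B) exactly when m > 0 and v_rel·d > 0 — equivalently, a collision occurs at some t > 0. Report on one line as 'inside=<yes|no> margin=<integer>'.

d = (-1, 17),  |d|² = 290;  R = 1+2 = 3,  c = 290−3² = 281
v_rel = (2, -13),  |v_rel|² = 173;  v_rel·d = (2)·(-1) + (-13)·(17) = -223
173·t² + 446·t + 281 = 0  ⇒  m = (-223)² − 173·281 = 1116
m = 1116 > 0,  v_rel·d = -223 < 0  ⇒  outside

inside=no margin=1116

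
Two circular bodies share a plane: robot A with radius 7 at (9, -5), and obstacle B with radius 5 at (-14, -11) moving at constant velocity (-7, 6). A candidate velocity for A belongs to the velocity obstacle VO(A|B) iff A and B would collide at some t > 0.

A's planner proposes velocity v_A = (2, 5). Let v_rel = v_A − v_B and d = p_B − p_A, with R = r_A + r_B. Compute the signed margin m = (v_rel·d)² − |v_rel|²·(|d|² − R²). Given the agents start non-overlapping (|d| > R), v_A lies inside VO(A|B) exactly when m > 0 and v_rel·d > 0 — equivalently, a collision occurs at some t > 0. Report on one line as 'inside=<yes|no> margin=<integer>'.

d = (-23, -6),  |d|² = 565;  R = 7+5 = 12,  c = 565−12² = 421
v_rel = (9, -1),  |v_rel|² = 82;  v_rel·d = (9)·(-23) + (-1)·(-6) = -201
82·t² + 402·t + 421 = 0  ⇒  m = (-201)² − 82·421 = 5879
m = 5879 > 0,  v_rel·d = -201 < 0  ⇒  outside

inside=no margin=5879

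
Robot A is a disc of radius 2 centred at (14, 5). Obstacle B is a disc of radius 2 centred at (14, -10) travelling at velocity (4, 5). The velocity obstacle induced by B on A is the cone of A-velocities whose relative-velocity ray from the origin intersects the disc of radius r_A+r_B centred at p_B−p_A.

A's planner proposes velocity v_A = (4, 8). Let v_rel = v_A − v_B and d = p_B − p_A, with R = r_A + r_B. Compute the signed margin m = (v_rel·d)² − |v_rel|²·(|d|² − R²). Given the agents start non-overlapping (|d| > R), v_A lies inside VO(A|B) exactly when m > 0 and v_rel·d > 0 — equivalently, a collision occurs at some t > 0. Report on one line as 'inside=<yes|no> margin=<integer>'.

d = (0, -15),  |d|² = 225;  R = 2+2 = 4,  c = 225−4² = 209
v_rel = (0, 3),  |v_rel|² = 9;  v_rel·d = (0)·(0) + (3)·(-15) = -45
9·t² + 90·t + 209 = 0  ⇒  m = (-45)² − 9·209 = 144
m = 144 > 0,  v_rel·d = -45 < 0  ⇒  outside

inside=no margin=144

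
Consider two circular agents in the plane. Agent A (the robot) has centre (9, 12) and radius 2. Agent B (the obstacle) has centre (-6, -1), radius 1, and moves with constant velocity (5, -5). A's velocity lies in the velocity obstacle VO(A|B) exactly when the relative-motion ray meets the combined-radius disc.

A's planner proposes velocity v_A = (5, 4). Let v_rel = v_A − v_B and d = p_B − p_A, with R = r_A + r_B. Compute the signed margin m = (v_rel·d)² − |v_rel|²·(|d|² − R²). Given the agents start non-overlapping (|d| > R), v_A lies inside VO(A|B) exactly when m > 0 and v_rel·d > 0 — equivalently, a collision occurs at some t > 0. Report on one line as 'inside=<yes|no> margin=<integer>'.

d = (-15, -13),  |d|² = 394;  R = 2+1 = 3,  c = 394−3² = 385
v_rel = (0, 9),  |v_rel|² = 81;  v_rel·d = (0)·(-15) + (9)·(-13) = -117
81·t² + 234·t + 385 = 0  ⇒  m = (-117)² − 81·385 = -17496
m = -17496 < 0,  v_rel·d = -117 < 0  ⇒  outside

inside=no margin=-17496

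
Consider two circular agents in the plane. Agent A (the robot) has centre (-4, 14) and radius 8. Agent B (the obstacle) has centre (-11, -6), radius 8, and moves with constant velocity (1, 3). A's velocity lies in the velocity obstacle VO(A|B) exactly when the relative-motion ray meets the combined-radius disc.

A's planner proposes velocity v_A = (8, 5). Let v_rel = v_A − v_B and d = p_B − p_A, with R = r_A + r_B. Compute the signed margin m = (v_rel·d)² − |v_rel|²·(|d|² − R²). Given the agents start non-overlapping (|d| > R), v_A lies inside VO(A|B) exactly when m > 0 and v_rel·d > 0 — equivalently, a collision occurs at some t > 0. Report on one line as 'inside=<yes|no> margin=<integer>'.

d = (-7, -20),  |d|² = 449;  R = 8+8 = 16,  c = 449−16² = 193
v_rel = (7, 2),  |v_rel|² = 53;  v_rel·d = (7)·(-7) + (2)·(-20) = -89
53·t² + 178·t + 193 = 0  ⇒  m = (-89)² − 53·193 = -2308
m = -2308 < 0,  v_rel·d = -89 < 0  ⇒  outside

inside=no margin=-2308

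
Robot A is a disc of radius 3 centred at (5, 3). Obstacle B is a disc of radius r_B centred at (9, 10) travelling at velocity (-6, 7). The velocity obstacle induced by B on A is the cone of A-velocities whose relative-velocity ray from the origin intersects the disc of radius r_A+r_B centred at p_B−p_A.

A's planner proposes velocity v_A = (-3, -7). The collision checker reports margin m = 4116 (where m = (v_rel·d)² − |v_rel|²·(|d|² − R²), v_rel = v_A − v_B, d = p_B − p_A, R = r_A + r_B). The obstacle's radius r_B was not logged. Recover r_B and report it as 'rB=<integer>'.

m = 4116
d = (4, 7);  v_rel = (3, -14),  |v_rel|² = 205
v_rel×d = (3)·(7) − (-14)·(4) = 77
since m = R²·205 − 77²:  R² = (5929 + 4116) / 205 = 49
R = √49 = 7  ⇒  r_B = 7 − 3 = 4

rB=4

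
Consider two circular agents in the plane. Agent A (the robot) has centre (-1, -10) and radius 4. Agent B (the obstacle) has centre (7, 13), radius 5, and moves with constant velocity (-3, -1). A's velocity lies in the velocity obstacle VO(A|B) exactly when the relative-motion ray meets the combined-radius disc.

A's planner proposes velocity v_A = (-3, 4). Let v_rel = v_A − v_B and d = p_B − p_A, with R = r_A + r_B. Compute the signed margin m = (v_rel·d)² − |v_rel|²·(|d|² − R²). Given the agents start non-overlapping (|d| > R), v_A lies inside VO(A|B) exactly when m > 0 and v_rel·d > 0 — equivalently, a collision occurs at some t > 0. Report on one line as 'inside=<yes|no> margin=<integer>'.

d = (8, 23),  |d|² = 593;  R = 4+5 = 9,  c = 593−9² = 512
v_rel = (0, 5),  |v_rel|² = 25;  v_rel·d = (0)·(8) + (5)·(23) = 115
25·t² − 230·t + 512 = 0  ⇒  m = 115² − 25·512 = 425
m = 425 > 0,  v_rel·d = 115 > 0  ⇒  inside

inside=yes margin=425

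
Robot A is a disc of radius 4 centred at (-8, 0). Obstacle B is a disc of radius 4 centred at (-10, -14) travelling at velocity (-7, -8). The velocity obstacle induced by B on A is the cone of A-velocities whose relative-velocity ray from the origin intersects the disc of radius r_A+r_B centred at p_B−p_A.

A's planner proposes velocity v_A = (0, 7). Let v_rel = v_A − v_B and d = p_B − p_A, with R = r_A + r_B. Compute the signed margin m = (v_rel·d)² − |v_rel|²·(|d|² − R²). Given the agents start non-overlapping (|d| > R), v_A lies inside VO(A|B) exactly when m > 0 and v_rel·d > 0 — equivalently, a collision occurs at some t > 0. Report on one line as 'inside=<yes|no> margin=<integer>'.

d = (-2, -14),  |d|² = 200;  R = 4+4 = 8,  c = 200−8² = 136
v_rel = (7, 15),  |v_rel|² = 274;  v_rel·d = (7)·(-2) + (15)·(-14) = -224
274·t² + 448·t + 136 = 0  ⇒  m = (-224)² − 274·136 = 12912
m = 12912 > 0,  v_rel·d = -224 < 0  ⇒  outside

inside=no margin=12912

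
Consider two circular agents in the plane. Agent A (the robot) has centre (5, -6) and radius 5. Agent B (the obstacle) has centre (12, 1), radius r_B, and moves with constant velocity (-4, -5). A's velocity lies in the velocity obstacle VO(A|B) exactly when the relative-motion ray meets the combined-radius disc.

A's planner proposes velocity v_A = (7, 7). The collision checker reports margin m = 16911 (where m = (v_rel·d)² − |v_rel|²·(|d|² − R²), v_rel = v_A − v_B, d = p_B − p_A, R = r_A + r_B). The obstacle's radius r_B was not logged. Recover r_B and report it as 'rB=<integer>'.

m = 16911
d = (7, 7);  v_rel = (11, 12),  |v_rel|² = 265
v_rel×d = (11)·(7) − (12)·(7) = -7
since m = R²·265 − (-7)²:  R² = (49 + 16911) / 265 = 64
R = √64 = 8  ⇒  r_B = 8 − 5 = 3

rB=3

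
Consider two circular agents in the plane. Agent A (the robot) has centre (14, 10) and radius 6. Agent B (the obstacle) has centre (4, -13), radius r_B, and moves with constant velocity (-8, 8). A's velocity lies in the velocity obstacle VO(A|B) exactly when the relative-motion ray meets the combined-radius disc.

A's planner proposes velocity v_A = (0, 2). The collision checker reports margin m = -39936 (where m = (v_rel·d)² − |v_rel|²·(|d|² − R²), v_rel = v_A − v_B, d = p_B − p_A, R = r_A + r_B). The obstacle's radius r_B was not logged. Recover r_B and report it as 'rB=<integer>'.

m = -39936
d = (-10, -23);  v_rel = (8, -6),  |v_rel|² = 100
v_rel×d = (8)·(-23) − (-6)·(-10) = -244
since m = R²·100 − (-244)²:  R² = (59536 + -39936) / 100 = 196
R = √196 = 14  ⇒  r_B = 14 − 6 = 8

rB=8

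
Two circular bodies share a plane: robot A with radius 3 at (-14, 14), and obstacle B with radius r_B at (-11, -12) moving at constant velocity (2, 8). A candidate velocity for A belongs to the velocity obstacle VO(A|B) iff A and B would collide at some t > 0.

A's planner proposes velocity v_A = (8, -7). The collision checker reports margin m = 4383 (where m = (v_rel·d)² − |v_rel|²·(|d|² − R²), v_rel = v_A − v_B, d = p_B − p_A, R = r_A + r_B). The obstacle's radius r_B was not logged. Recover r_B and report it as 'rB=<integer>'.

m = 4383
d = (3, -26);  v_rel = (6, -15),  |v_rel|² = 261
v_rel×d = (6)·(-26) − (-15)·(3) = -111
since m = R²·261 − (-111)²:  R² = (12321 + 4383) / 261 = 64
R = √64 = 8  ⇒  r_B = 8 − 3 = 5

rB=5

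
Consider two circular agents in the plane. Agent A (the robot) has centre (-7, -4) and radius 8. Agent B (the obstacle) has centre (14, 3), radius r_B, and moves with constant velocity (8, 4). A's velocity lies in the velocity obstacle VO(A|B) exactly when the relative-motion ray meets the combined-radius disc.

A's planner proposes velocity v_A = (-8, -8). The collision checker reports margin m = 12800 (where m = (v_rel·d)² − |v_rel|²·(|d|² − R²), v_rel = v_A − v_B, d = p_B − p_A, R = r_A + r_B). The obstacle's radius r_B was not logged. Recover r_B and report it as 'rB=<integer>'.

m = 12800
d = (21, 7);  v_rel = (-16, -12),  |v_rel|² = 400
v_rel×d = (-16)·(7) − (-12)·(21) = 140
since m = R²·400 − 140²:  R² = (19600 + 12800) / 400 = 81
R = √81 = 9  ⇒  r_B = 9 − 8 = 1

rB=1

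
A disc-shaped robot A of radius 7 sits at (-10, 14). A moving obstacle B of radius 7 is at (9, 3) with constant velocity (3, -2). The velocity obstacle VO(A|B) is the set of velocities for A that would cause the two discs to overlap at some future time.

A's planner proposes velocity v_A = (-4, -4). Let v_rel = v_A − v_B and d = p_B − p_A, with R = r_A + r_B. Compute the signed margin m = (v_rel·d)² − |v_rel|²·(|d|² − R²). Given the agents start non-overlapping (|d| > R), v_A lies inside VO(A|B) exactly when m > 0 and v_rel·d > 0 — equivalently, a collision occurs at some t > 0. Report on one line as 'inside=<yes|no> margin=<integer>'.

d = (19, -11),  |d|² = 482;  R = 7+7 = 14,  c = 482−14² = 286
v_rel = (-7, -2),  |v_rel|² = 53;  v_rel·d = (-7)·(19) + (-2)·(-11) = -111
53·t² + 222·t + 286 = 0  ⇒  m = (-111)² − 53·286 = -2837
m = -2837 < 0,  v_rel·d = -111 < 0  ⇒  outside

inside=no margin=-2837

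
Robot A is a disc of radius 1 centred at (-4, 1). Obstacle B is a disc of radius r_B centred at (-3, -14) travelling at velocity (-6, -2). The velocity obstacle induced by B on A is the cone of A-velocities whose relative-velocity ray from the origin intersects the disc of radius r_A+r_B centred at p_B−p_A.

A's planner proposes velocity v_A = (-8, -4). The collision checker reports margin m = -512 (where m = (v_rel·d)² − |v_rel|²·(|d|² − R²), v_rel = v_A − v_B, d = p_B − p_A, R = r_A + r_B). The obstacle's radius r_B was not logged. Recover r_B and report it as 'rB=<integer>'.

m = -512
d = (1, -15);  v_rel = (-2, -2),  |v_rel|² = 8
v_rel×d = (-2)·(-15) − (-2)·(1) = 32
since m = R²·8 − 32²:  R² = (1024 + -512) / 8 = 64
R = √64 = 8  ⇒  r_B = 8 − 1 = 7

rB=7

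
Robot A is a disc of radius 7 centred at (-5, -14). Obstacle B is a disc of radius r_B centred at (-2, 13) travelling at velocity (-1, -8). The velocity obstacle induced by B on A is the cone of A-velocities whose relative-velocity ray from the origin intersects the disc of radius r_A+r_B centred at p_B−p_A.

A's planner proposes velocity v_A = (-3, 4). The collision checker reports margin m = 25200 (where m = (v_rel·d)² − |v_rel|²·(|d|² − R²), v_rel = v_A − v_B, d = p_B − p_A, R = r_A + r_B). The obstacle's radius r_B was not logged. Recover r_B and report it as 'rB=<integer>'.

m = 25200
d = (3, 27);  v_rel = (-2, 12),  |v_rel|² = 148
v_rel×d = (-2)·(27) − (12)·(3) = -90
since m = R²·148 − (-90)²:  R² = (8100 + 25200) / 148 = 225
R = √225 = 15  ⇒  r_B = 15 − 7 = 8

rB=8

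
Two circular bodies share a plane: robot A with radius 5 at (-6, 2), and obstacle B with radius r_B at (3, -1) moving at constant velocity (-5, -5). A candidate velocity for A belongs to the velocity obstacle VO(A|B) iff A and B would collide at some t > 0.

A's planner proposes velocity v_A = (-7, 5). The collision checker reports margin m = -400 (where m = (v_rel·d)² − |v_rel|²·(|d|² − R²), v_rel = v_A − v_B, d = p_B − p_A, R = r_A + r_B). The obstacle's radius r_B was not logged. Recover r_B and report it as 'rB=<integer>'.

m = -400
d = (9, -3);  v_rel = (-2, 10),  |v_rel|² = 104
v_rel×d = (-2)·(-3) − (10)·(9) = -84
since m = R²·104 − (-84)²:  R² = (7056 + -400) / 104 = 64
R = √64 = 8  ⇒  r_B = 8 − 5 = 3

rB=3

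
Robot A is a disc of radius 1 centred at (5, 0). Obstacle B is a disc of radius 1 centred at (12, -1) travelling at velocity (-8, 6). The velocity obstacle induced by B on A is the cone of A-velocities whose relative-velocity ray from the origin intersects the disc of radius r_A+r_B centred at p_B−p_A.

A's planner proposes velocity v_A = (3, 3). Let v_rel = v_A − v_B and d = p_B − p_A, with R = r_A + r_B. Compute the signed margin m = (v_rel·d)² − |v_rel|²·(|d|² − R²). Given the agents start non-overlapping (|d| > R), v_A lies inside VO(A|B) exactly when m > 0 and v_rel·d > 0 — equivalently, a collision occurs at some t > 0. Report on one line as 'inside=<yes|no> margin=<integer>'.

d = (7, -1),  |d|² = 50;  R = 1+1 = 2,  c = 50−2² = 46
v_rel = (11, -3),  |v_rel|² = 130;  v_rel·d = (11)·(7) + (-3)·(-1) = 80
130·t² − 160·t + 46 = 0  ⇒  m = 80² − 130·46 = 420
m = 420 > 0,  v_rel·d = 80 > 0  ⇒  inside

inside=yes margin=420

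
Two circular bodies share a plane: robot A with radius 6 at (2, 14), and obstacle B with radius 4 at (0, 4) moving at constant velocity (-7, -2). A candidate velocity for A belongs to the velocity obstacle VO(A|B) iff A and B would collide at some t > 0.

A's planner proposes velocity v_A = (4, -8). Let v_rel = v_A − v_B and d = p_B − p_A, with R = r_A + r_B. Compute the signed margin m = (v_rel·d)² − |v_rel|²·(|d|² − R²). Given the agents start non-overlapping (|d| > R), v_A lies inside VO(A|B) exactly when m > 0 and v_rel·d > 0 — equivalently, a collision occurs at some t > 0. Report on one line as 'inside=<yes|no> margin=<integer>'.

d = (-2, -10),  |d|² = 104;  R = 6+4 = 10,  c = 104−10² = 4
v_rel = (11, -6),  |v_rel|² = 157;  v_rel·d = (11)·(-2) + (-6)·(-10) = 38
157·t² − 76·t + 4 = 0  ⇒  m = 38² − 157·4 = 816
m = 816 > 0,  v_rel·d = 38 > 0  ⇒  inside

inside=yes margin=816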